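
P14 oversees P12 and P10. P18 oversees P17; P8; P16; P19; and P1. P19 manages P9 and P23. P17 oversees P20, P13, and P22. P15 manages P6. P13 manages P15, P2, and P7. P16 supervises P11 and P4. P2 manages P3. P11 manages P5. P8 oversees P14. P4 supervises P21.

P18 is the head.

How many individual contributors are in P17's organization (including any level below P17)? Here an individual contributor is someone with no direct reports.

5

The people in P17's organization with no one reporting to them are P22, P6, P7, P3, P20. That is 5.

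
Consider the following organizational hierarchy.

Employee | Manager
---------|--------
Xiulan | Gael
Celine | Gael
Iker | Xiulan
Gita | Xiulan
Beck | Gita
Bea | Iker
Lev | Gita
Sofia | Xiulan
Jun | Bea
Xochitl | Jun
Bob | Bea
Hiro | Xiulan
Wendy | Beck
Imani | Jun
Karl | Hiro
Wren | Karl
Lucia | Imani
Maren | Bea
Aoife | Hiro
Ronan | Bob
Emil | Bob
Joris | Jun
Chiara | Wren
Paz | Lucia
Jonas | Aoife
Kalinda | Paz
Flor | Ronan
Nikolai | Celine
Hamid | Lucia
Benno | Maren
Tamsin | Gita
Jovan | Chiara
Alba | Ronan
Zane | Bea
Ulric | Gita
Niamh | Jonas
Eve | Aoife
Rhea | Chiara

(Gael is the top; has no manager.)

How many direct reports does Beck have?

1

Beck directly manages Wendy. That is 1 direct report.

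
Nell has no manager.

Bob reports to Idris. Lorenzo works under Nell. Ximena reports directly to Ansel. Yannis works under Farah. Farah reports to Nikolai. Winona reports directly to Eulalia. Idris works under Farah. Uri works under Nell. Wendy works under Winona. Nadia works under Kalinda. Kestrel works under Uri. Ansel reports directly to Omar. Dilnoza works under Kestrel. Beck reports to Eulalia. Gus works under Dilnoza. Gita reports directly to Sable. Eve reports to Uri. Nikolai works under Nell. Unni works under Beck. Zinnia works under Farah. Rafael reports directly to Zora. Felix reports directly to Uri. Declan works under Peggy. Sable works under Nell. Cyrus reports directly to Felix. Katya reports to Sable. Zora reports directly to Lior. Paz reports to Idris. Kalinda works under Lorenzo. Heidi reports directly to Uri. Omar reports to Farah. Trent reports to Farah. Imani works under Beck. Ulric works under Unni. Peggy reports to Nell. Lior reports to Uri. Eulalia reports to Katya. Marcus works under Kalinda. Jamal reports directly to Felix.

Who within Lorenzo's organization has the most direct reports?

Direct-report counts within Lorenzo's organization: Lorenzo has 1; Kalinda has 2. The largest is 2, held by Kalinda.

Kalinda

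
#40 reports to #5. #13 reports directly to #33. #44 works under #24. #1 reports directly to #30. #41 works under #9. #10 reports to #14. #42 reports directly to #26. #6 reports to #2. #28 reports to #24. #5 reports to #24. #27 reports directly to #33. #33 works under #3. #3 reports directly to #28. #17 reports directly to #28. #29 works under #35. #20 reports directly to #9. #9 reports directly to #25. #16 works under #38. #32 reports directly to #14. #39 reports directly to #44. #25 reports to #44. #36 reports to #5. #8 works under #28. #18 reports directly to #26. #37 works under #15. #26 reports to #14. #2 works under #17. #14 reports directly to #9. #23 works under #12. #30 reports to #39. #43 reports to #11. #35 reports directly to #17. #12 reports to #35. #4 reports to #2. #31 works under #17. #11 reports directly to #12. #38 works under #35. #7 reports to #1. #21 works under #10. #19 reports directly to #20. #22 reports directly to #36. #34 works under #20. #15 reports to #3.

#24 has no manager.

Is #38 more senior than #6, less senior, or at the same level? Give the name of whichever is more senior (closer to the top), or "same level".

same level

Both #38 and #6 are 4 levels below #24.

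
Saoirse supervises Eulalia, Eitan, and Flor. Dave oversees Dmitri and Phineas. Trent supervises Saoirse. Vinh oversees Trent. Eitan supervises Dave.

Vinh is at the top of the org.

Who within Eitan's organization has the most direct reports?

Dave

Direct-report counts within Eitan's organization: Eitan has 1; Dave has 2. The largest is 2, held by Dave.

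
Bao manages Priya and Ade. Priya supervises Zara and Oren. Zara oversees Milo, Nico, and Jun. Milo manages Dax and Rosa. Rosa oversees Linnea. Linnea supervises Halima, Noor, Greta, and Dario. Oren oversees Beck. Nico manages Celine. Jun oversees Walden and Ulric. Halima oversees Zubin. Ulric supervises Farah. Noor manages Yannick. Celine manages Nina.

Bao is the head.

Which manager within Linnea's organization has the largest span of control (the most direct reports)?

Linnea

Direct-report counts within Linnea's organization: Linnea has 4; Noor has 1; Halima has 1. The largest is 4, held by Linnea.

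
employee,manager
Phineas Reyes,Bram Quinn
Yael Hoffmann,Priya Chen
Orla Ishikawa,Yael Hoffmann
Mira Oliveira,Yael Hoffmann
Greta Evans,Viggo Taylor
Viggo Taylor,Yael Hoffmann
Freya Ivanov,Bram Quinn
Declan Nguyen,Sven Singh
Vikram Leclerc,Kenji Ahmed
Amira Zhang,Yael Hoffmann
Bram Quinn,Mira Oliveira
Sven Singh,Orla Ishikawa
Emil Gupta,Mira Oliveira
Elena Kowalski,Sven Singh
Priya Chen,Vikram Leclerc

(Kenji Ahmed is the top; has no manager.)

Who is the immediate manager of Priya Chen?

Vikram Leclerc

Priya Chen reports directly to Vikram Leclerc.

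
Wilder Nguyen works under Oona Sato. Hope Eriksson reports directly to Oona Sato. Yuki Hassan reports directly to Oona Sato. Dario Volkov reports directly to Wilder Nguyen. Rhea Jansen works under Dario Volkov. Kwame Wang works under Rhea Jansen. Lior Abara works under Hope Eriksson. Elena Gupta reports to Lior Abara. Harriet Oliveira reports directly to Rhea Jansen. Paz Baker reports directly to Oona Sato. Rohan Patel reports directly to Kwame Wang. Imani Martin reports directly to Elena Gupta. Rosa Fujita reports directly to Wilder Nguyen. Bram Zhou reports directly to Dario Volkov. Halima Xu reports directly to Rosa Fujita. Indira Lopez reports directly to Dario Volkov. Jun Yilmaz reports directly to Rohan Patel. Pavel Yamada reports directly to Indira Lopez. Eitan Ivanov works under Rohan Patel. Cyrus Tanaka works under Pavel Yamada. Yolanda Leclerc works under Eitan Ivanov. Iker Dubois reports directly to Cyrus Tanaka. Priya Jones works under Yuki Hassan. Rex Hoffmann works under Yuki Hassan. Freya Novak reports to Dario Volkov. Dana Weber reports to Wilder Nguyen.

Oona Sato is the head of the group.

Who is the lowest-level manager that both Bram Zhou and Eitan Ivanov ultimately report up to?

Dario Volkov

Bram Zhou's chain of managers is Dario Volkov, Wilder Nguyen, Oona Sato. Eitan Ivanov's chain of managers is Rohan Patel, Kwame Wang, Rhea Jansen, Dario Volkov, Wilder Nguyen, Oona Sato. The first manager that appears in both chains is Dario Volkov.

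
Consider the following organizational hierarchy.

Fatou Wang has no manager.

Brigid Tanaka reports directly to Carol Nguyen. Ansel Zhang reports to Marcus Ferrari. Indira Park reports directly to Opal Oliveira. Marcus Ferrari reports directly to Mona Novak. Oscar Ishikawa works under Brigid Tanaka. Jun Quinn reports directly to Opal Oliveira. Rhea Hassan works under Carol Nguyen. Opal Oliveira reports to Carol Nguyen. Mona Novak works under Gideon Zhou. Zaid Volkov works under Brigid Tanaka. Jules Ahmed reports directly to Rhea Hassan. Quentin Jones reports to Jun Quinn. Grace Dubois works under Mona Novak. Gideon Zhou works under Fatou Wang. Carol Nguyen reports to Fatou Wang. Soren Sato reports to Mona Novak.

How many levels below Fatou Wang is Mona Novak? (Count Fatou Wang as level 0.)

Chain from Mona Novak up to Fatou Wang: Mona Novak → Gideon Zhou → Fatou Wang. That is 2 steps up, so Mona Novak is 2 levels below Fatou Wang.

2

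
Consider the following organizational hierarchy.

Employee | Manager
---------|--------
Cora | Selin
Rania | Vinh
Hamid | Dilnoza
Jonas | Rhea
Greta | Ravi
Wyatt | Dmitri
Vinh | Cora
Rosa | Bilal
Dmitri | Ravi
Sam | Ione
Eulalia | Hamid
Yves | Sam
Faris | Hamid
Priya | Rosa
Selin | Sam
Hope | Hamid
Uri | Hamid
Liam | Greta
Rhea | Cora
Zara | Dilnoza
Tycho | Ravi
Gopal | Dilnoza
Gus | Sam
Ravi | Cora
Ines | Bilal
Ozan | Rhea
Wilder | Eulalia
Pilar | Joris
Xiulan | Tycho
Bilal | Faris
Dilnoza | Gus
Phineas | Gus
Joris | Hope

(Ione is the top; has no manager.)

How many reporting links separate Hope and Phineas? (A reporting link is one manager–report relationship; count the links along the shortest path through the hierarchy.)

Hope is 3 levels below Gus, and Phineas is 1 level below Gus (their lowest common manager). The shortest path runs up from Hope to Gus and back down to Phineas: 3 + 1 = 4 links.

4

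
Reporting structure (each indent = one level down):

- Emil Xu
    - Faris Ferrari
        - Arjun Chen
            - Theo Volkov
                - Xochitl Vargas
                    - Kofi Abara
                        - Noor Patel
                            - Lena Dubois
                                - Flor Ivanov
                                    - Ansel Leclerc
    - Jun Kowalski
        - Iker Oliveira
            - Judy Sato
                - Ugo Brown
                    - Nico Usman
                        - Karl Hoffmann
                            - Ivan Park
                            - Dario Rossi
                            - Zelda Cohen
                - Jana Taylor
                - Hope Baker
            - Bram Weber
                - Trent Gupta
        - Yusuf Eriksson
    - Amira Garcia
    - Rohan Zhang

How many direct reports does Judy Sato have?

3

Judy Sato directly manages Ugo Brown, Jana Taylor, Hope Baker. That is 3 direct reports.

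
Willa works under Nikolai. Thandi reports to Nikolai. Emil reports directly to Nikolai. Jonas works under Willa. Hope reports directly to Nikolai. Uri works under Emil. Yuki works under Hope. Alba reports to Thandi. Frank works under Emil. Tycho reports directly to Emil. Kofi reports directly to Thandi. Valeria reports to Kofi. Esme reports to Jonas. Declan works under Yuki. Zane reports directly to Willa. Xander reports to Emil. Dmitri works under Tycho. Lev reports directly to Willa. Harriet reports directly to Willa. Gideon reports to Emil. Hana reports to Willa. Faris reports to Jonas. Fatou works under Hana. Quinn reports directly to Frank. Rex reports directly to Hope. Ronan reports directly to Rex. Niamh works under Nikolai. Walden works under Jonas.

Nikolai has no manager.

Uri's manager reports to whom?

Uri reports to Emil, and Emil reports to Nikolai. So Uri's skip-level manager is Nikolai.

Nikolai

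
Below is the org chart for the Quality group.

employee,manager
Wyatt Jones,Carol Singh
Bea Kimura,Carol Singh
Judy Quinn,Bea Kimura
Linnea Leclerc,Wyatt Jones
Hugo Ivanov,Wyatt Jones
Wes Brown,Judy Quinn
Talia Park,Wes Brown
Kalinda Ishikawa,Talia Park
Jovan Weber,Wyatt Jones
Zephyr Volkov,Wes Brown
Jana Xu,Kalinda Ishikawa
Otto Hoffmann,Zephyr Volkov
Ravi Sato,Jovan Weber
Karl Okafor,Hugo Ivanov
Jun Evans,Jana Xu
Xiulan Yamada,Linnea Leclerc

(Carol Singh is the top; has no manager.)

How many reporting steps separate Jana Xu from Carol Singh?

6

Chain from Jana Xu up to Carol Singh: Jana Xu → Kalinda Ishikawa → Talia Park → Wes Brown → Judy Quinn → Bea Kimura → Carol Singh. That is 6 steps up, so Jana Xu is 6 levels below Carol Singh.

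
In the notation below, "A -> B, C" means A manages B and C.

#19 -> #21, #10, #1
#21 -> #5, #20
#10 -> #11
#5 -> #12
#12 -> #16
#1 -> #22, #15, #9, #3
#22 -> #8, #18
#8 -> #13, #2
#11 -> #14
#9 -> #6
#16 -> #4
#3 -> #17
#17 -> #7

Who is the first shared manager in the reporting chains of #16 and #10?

#19

#16's chain of managers is #12, #5, #21, #19. #10's chain of managers is #19. The first manager that appears in both chains is #19.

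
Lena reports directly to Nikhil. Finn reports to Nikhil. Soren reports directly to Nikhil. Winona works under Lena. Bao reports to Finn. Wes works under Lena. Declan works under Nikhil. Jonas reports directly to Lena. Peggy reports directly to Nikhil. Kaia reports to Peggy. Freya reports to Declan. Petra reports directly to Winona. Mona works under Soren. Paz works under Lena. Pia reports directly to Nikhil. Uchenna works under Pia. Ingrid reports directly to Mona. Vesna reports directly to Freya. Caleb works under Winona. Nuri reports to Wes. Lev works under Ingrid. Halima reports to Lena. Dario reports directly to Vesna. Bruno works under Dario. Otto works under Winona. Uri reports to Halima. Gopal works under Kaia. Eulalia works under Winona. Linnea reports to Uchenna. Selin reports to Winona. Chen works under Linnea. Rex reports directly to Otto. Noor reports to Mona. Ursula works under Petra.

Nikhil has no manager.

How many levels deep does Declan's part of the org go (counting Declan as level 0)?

4

The longest chain under Declan runs Declan → Freya → Vesna → Dario → Bruno, which is 4 levels below Declan.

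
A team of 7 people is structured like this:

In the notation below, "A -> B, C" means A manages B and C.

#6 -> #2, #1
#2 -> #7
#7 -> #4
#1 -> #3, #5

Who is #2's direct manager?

#2 reports directly to #6.

#6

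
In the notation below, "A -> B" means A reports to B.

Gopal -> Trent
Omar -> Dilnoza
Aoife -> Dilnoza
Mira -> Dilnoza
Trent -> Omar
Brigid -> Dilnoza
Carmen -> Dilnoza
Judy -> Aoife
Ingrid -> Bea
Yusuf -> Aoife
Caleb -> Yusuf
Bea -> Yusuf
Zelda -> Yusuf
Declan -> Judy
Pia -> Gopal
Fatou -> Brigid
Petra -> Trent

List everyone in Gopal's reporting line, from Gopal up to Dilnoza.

Gopal reports to Trent. Trent reports to Omar. Omar reports to Dilnoza. Dilnoza is at the top.

Gopal -> Trent -> Omar -> Dilnoza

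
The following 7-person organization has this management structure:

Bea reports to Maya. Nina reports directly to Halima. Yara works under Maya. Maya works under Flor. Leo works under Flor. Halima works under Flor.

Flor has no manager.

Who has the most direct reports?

Flor

Direct-report counts: Flor has 3; Maya has 2; Halima has 1. The largest is 3, held by Flor.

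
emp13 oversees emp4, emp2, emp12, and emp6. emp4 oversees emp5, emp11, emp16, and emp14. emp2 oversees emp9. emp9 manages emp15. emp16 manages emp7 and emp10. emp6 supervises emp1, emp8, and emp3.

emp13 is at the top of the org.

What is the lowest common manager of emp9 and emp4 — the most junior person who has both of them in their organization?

emp13

emp9's chain of managers is emp2, emp13. emp4's chain of managers is emp13. The first manager that appears in both chains is emp13.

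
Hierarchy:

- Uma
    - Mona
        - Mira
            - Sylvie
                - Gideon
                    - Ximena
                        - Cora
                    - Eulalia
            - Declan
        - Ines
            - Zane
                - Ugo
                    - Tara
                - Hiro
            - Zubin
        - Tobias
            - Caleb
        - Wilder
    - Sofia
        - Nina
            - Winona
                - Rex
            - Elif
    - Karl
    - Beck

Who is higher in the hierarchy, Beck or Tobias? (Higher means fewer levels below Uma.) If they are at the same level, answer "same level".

Beck

Beck is 1 level below Uma; Tobias is 2. Beck is higher.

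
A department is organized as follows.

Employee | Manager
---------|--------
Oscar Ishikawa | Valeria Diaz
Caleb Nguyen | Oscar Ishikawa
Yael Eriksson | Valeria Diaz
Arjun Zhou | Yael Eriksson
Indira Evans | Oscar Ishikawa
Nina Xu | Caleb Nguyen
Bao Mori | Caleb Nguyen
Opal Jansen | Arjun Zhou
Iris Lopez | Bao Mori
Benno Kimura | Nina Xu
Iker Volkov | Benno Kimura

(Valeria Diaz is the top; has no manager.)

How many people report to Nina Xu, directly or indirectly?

2

Nina Xu directly manages Benno Kimura. Under Benno Kimura: Iker Volkov (1). That's 2 in total.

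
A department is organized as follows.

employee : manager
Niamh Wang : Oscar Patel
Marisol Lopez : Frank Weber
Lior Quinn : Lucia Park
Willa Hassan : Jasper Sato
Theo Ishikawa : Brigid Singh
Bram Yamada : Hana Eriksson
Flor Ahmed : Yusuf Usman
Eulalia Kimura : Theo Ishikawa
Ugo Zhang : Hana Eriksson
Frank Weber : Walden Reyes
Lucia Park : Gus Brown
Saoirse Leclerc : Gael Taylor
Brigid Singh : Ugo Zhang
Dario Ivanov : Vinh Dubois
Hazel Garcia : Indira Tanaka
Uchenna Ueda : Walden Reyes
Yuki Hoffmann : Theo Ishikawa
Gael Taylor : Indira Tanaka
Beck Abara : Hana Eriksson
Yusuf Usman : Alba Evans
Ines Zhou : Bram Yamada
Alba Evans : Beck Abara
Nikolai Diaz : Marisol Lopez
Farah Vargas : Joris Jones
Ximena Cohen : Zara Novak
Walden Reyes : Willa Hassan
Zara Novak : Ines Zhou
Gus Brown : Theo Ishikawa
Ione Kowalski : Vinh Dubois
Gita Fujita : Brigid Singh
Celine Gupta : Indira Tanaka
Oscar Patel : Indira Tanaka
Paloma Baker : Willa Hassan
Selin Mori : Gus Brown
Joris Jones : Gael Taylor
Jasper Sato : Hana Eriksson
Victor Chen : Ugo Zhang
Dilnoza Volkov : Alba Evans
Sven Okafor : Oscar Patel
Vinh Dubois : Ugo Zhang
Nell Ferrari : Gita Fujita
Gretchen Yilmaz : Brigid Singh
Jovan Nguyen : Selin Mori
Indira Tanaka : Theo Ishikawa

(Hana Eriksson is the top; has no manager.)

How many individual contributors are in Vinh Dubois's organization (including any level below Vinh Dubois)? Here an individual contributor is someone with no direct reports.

The people in Vinh Dubois's organization with no one reporting to them are Dario Ivanov, Ione Kowalski. That is 2.

2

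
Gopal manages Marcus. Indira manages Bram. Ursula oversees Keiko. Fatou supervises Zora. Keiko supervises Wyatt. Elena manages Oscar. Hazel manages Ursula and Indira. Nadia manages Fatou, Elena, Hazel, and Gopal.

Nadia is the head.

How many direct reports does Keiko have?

1

Keiko directly manages Wyatt. That is 1 direct report.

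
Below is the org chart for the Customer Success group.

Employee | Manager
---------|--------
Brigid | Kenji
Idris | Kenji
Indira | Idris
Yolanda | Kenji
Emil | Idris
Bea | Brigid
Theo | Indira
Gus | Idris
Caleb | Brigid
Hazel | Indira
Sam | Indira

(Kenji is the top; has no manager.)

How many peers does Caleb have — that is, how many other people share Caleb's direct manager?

1

Caleb reports to Brigid. Brigid's other direct reports are Bea — 1 peer.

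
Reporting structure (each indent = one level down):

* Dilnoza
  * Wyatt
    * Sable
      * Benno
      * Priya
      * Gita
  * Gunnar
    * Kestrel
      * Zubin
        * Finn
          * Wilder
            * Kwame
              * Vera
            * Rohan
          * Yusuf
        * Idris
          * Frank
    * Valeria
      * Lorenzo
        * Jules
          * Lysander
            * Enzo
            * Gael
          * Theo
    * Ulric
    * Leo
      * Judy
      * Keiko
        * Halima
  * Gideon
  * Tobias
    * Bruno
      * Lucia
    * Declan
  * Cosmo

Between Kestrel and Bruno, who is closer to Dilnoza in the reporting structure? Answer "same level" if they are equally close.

same level

Both Kestrel and Bruno are 2 levels below Dilnoza.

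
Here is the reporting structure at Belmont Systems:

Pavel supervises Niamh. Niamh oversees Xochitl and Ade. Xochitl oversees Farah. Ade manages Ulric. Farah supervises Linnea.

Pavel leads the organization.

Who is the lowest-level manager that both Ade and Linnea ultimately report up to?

Ade's chain of managers is Niamh, Pavel. Linnea's chain of managers is Farah, Xochitl, Niamh, Pavel. The first manager that appears in both chains is Niamh.

Niamh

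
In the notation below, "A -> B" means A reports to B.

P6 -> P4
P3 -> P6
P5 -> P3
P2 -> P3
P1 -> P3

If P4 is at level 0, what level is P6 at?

1

Chain from P6 up to P4: P6 → P4. That is 1 step up, so P6 is 1 level below P4.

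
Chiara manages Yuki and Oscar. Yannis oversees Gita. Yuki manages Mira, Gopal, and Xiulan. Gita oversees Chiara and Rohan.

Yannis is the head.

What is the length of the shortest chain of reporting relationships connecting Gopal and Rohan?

Gopal is 3 levels below Gita, and Rohan is 1 level below Gita (their lowest common manager). The shortest path runs up from Gopal to Gita and back down to Rohan: 3 + 1 = 4 links.

4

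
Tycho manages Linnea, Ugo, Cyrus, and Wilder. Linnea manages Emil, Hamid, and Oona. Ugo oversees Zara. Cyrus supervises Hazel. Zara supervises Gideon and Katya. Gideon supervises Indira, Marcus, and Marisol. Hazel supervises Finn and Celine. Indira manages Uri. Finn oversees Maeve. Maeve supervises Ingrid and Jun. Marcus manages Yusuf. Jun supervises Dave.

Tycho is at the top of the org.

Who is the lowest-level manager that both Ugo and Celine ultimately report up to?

Tycho

Ugo's chain of managers is Tycho. Celine's chain of managers is Hazel, Cyrus, Tycho. The first manager that appears in both chains is Tycho.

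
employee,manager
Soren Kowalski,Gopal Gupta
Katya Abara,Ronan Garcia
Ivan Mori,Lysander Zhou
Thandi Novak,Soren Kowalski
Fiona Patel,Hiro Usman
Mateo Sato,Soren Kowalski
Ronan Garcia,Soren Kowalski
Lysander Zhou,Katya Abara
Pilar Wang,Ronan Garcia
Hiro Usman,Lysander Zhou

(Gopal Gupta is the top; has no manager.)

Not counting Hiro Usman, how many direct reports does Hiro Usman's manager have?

1

Hiro Usman reports to Lysander Zhou. Lysander Zhou's other direct reports are Ivan Mori — 1 peer.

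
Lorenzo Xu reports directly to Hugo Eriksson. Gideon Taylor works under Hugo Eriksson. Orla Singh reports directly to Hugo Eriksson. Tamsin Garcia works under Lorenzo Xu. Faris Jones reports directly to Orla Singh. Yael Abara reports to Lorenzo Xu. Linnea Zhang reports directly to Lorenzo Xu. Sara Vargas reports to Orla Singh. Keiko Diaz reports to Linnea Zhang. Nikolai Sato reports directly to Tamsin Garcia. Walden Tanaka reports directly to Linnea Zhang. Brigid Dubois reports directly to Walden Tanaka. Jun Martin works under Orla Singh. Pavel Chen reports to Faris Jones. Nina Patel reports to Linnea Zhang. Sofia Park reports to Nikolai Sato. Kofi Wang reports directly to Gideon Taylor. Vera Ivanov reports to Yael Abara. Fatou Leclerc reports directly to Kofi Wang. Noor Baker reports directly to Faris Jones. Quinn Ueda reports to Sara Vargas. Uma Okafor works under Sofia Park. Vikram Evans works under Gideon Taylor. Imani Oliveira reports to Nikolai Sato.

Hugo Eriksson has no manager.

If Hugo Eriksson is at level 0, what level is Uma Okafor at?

5

Chain from Uma Okafor up to Hugo Eriksson: Uma Okafor → Sofia Park → Nikolai Sato → Tamsin Garcia → Lorenzo Xu → Hugo Eriksson. That is 5 steps up, so Uma Okafor is 5 levels below Hugo Eriksson.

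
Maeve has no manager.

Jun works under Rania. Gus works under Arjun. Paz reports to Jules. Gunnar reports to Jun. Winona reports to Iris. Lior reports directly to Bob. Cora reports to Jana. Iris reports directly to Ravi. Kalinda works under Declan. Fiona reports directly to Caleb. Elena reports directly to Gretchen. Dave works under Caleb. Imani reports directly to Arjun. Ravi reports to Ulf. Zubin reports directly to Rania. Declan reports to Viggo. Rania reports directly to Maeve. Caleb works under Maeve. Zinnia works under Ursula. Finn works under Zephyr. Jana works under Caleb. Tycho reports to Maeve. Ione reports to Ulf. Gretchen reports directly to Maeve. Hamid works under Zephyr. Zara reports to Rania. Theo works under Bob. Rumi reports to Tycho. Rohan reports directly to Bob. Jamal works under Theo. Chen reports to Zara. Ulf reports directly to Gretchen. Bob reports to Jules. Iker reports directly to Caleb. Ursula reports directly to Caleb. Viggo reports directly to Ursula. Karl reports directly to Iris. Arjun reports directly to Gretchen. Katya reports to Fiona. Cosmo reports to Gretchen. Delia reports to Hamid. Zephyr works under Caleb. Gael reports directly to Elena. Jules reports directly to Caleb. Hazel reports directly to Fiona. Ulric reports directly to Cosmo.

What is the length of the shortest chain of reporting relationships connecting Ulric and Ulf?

3

Ulric is 2 levels below Gretchen, and Ulf is 1 level below Gretchen (their lowest common manager). The shortest path runs up from Ulric to Gretchen and back down to Ulf: 2 + 1 = 3 links.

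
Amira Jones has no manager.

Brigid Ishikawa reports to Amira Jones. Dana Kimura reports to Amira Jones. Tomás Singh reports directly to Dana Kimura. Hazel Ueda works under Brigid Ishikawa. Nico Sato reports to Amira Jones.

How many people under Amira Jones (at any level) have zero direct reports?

The people in Amira Jones's organization with no one reporting to them are Hazel Ueda, Nico Sato, Tomás Singh. That is 3.

3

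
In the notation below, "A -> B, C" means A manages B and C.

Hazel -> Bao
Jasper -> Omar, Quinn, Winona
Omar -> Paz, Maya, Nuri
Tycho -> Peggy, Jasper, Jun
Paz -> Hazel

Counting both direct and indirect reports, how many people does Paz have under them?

Paz directly manages Hazel. Under Hazel: Bao (1). That's 2 in total.

2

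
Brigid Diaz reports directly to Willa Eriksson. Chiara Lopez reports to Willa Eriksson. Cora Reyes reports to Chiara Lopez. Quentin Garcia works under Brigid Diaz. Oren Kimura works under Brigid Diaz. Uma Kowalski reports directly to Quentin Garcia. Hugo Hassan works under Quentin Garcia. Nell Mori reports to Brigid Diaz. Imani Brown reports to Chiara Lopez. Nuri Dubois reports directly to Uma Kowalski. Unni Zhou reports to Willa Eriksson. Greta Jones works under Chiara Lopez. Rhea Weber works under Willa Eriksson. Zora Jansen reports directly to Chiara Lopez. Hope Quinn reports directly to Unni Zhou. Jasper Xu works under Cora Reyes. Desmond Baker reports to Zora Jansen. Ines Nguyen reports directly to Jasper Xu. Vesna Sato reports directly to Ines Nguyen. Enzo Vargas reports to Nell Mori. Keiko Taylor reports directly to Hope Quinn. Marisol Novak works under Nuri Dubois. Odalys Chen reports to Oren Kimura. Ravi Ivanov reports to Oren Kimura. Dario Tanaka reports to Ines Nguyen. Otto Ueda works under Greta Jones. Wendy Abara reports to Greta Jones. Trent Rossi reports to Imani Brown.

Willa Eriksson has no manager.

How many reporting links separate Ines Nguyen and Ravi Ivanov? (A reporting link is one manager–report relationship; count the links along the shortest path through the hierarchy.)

Ines Nguyen is 4 levels below Willa Eriksson, and Ravi Ivanov is 3 levels below Willa Eriksson (their lowest common manager). The shortest path runs up from Ines Nguyen to Willa Eriksson and back down to Ravi Ivanov: 4 + 3 = 7 links.

7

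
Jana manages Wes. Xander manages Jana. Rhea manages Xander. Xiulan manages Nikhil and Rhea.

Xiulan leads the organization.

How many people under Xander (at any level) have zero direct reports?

The only person in Xander's organization with no one reporting to them is Wes. That is 1.

1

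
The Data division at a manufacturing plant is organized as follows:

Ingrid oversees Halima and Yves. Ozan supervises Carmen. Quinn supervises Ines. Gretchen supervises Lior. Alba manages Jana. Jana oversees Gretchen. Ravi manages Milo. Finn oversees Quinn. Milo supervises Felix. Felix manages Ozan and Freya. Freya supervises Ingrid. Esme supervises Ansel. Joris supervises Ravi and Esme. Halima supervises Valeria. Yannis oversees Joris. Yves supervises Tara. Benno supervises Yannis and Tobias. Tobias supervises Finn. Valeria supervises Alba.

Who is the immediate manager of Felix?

Milo

Felix reports directly to Milo.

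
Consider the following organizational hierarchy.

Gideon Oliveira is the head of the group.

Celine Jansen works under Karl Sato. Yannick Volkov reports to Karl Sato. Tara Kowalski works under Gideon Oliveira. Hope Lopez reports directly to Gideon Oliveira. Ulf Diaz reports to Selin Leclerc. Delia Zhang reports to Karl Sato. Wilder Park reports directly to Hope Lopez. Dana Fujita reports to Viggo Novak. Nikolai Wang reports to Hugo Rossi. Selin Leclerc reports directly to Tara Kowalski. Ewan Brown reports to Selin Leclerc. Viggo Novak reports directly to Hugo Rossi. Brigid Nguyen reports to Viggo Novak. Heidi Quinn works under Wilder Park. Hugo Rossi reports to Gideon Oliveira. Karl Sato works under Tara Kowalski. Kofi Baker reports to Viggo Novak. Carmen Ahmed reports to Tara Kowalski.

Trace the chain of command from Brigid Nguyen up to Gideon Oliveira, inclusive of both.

Brigid Nguyen -> Viggo Novak -> Hugo Rossi -> Gideon Oliveira

Brigid Nguyen reports to Viggo Novak. Viggo Novak reports to Hugo Rossi. Hugo Rossi reports to Gideon Oliveira. Gideon Oliveira is at the top.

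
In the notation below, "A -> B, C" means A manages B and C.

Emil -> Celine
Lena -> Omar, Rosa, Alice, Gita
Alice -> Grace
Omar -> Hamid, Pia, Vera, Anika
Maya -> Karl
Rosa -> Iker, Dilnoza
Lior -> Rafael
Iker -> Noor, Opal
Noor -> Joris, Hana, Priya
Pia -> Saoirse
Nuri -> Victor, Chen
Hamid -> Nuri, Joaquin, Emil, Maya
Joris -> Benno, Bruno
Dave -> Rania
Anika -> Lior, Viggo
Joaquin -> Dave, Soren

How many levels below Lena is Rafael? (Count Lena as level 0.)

Chain from Rafael up to Lena: Rafael → Lior → Anika → Omar → Lena. That is 4 steps up, so Rafael is 4 levels below Lena.

4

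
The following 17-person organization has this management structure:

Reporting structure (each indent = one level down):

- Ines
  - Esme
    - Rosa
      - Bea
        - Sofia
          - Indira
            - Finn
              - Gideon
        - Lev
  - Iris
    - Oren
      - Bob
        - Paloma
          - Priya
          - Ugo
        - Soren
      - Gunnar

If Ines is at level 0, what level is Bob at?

Chain from Bob up to Ines: Bob → Oren → Iris → Ines. That is 3 steps up, so Bob is 3 levels below Ines.

3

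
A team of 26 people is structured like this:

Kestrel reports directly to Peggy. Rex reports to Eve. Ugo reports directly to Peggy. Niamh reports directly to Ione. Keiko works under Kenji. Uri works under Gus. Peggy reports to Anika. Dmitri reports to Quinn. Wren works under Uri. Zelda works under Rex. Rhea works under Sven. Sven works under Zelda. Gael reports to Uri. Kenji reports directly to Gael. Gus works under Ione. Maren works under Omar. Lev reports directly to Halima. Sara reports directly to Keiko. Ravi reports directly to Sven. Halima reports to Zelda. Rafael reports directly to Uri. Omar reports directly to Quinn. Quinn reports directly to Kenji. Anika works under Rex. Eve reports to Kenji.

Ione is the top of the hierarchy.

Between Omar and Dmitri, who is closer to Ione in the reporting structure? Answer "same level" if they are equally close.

Both Omar and Dmitri are 6 levels below Ione.

same level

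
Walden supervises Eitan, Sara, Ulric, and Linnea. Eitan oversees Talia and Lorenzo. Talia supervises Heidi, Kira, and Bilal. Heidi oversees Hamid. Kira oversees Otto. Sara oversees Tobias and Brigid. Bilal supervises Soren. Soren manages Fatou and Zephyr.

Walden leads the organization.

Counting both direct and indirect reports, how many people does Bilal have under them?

Bilal directly manages Soren. Under Soren: Fatou, Zephyr (2). That's 3 in total.

3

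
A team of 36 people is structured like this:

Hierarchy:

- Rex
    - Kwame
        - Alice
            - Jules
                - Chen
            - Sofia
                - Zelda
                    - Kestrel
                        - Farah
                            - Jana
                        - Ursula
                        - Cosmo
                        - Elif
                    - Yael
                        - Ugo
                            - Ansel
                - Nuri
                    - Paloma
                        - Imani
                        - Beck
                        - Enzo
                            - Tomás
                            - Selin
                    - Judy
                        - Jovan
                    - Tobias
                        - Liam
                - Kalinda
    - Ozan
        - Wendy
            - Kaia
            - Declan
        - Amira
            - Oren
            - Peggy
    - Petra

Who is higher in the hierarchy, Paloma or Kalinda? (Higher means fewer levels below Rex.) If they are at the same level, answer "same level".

Kalinda

Paloma is 5 levels below Rex; Kalinda is 4. Kalinda is higher.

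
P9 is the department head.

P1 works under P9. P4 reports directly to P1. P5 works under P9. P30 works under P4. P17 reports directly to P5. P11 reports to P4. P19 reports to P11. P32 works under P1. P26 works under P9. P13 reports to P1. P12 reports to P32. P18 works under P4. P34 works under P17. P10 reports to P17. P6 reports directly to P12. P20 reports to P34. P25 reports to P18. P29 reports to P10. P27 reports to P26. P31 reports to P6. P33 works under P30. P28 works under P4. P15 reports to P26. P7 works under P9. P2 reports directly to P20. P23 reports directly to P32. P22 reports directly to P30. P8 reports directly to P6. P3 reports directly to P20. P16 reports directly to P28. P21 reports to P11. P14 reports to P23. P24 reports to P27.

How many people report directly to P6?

2

P6 directly manages P31, P8. That is 2 direct reports.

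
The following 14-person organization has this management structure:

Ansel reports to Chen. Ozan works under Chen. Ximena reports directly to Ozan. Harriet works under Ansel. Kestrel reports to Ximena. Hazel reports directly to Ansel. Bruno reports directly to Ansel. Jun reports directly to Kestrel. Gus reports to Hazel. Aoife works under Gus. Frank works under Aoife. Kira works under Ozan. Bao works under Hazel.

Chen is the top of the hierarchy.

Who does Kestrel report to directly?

Kestrel reports directly to Ximena.

Ximena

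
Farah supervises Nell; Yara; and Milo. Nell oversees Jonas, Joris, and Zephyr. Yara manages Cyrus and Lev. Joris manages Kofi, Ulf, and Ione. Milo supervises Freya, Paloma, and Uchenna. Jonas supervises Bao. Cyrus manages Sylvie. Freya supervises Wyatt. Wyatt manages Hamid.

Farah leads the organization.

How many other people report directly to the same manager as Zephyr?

2

Zephyr reports to Nell. Nell's other direct reports are Joris, Jonas — 2 peers.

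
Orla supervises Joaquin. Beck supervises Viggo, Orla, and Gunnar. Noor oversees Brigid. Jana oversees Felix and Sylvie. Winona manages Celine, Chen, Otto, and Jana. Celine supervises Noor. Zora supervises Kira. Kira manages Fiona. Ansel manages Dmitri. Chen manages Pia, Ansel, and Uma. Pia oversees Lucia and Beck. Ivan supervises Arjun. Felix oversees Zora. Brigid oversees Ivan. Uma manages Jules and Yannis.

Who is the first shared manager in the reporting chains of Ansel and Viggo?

Chen

Ansel's chain of managers is Chen, Winona. Viggo's chain of managers is Beck, Pia, Chen, Winona. The first manager that appears in both chains is Chen.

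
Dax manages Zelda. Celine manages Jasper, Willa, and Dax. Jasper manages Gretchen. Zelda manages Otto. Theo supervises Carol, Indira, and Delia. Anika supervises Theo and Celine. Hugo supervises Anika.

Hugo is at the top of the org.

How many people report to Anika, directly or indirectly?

11

Anika directly manages Celine, Theo. Under Celine: Dax, Zelda, Otto, Willa, Jasper, Gretchen (6). Under Theo: Delia, Indira, Carol (3). So Anika's organization is 2 direct reports plus everyone under them: 7 + 4 = 11.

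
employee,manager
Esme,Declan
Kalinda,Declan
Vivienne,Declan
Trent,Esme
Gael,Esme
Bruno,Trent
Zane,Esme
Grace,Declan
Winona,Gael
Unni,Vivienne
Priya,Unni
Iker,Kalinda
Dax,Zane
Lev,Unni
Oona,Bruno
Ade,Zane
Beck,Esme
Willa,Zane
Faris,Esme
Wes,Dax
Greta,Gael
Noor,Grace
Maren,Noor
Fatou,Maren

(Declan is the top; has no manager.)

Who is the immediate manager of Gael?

Gael reports directly to Esme.

Esme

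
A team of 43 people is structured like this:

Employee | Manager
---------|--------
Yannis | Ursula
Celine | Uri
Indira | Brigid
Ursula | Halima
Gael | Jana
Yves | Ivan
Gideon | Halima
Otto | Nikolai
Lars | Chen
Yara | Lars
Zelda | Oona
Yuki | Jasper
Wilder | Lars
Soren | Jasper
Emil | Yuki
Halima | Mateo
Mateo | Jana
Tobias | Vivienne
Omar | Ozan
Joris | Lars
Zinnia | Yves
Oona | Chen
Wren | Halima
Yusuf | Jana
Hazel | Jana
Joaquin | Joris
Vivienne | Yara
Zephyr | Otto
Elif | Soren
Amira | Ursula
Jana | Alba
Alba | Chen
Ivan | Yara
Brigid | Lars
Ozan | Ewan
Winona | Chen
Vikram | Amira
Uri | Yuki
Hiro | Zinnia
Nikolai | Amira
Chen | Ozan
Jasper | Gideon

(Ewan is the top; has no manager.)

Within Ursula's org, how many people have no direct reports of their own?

3

The people in Ursula's organization with no one reporting to them are Yannis, Vikram, Zephyr. That is 3.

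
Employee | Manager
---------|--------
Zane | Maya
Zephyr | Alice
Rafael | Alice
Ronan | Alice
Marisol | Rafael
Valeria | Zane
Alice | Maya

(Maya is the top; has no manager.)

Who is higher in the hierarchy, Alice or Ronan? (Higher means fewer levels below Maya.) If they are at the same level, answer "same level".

Alice

Alice is 1 level below Maya; Ronan is 2. Alice is higher.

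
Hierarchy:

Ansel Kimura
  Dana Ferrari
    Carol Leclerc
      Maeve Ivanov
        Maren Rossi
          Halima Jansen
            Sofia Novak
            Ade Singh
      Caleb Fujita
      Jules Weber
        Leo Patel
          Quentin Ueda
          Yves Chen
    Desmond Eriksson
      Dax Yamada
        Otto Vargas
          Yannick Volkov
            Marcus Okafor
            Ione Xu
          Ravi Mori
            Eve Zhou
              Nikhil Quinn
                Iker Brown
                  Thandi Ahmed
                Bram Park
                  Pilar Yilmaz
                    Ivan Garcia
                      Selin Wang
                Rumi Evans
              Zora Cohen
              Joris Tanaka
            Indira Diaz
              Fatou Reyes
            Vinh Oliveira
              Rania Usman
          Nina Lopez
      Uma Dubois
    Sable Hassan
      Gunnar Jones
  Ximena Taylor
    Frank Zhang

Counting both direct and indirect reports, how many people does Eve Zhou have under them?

10

Eve Zhou directly manages Nikhil Quinn, Zora Cohen, Joris Tanaka. Under Nikhil Quinn: Rumi Evans, Bram Park, Pilar Yilmaz, Ivan Garcia, Selin Wang, Iker Brown, Thandi Ahmed (7). Zora Cohen has no reports. Joris Tanaka has no reports. So Eve Zhou's organization is 3 direct reports plus everyone under them: 8 + 1 + 1 = 10.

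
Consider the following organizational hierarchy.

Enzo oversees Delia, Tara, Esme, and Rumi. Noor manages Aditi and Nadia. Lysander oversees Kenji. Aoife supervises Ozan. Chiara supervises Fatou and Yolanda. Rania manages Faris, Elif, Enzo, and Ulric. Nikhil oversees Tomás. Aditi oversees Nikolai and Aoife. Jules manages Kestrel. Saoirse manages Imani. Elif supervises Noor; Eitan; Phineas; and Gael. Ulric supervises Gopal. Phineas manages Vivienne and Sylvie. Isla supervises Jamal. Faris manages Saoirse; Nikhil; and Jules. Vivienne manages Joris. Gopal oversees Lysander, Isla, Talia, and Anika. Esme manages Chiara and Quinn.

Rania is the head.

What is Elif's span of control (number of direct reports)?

4

Elif directly manages Noor, Eitan, Phineas, Gael. That is 4 direct reports.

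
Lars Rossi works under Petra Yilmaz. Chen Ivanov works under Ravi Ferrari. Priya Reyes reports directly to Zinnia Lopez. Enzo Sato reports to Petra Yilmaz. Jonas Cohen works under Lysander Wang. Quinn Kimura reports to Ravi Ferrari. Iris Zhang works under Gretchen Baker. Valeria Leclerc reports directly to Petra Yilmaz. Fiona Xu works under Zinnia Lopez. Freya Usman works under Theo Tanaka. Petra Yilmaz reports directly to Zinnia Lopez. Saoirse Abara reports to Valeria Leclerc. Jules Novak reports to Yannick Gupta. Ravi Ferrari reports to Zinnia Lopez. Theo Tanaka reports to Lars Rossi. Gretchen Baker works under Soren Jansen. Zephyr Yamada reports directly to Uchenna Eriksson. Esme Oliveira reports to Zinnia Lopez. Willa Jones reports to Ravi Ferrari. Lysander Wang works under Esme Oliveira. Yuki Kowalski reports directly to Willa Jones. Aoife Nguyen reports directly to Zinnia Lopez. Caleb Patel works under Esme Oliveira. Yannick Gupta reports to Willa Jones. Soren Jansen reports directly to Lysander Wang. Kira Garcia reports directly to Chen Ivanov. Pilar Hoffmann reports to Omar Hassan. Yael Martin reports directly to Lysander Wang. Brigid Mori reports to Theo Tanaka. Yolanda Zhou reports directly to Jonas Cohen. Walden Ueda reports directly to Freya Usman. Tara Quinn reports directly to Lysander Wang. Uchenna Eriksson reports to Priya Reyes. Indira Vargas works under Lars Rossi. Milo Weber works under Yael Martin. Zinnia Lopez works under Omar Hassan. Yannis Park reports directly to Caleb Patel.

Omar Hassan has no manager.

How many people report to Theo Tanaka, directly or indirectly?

Theo Tanaka directly manages Brigid Mori, Freya Usman. Brigid Mori has no reports. Under Freya Usman: Walden Ueda (1). So Theo Tanaka's organization is 2 direct reports plus everyone under them: 1 + 2 = 3.

3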